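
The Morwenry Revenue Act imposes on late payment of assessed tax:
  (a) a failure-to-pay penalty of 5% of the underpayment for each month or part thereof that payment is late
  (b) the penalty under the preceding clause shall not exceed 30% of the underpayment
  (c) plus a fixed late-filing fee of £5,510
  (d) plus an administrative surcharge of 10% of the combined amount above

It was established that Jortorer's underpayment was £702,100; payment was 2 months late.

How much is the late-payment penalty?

Accrued rate: 5% × 2 = 10%, capped at 30% → 10%
Failure-to-pay penalty: 10% of £702,100 = £70,210
Penalty before surcharge: £70,210 + £5,510 = £75,720
Administrative surcharge: 10% of £75,720 = £7,572
Total penalty: £75,720 + £7,572 = £83,292

£83,292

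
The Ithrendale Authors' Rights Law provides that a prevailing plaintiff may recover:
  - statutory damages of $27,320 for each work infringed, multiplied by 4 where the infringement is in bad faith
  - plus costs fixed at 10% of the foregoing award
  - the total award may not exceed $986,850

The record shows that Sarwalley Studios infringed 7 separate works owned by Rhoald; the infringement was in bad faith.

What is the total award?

$841,456

Statutory damages: 7 × $27,320 = $191,240
Multiplied by 4: 4 × $191,240 = $764,960
Costs: 10% of $764,960 = $76,496
Award plus costs: $764,960 + $76,496 = $841,456
Cap at $986,850: $841,456 is within the cap, no reduction.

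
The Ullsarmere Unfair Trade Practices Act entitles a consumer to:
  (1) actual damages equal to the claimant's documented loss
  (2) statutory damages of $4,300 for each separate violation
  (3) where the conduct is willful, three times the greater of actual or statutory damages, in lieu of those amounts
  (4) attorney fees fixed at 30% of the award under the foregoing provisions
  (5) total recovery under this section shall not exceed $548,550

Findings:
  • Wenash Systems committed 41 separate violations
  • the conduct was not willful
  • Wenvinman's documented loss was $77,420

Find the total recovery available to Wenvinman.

Statutory damages: 41 × $4,300 = $176,300
Conduct not willful: the in-lieu enhancement does not apply.
Actual plus statutory damages: $77,420 + $176,300 = $253,720
Attorney fees: 30% of $253,720 = $76,116
Total before cap: $253,720 + $76,116 = $329,836
Cap at $548,550: $329,836 is within the cap, no reduction.

$329,836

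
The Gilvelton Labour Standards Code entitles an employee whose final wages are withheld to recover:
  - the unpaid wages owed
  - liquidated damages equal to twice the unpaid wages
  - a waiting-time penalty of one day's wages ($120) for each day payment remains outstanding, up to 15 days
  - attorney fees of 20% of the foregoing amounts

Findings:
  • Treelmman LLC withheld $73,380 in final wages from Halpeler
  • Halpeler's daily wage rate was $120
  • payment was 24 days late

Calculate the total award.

Doubled: 2 × $73,380 = $146,760
Penalty days: min(24, 15) = 15
Waiting-time penalty: 15 × $120 = $1,800
Subtotal: $73,380 + $146,760 + $1,800 = $221,940
Attorney fees: 20% of $221,940 = $44,388
Total award: $221,940 + $44,388 = $266,328

$266,328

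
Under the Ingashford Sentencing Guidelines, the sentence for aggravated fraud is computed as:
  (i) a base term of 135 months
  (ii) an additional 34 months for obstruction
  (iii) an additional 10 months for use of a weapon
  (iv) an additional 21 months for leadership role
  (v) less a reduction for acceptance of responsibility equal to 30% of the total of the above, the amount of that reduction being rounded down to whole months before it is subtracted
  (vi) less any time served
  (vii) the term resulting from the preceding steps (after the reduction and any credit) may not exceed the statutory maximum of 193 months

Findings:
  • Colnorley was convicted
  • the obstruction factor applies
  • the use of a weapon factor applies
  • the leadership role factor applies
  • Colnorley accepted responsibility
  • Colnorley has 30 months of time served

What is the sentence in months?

Obstruction enhancement: +34 months
Use of a weapon enhancement: +10 months
Leadership role enhancement: +21 months
Adjusted term: 135 months + 34 months + 10 months + 21 months = 200 months
Acceptance of responsibility reduction: 30% of 200 months = 60 months (rounded down)
After reduction: 200 − 60 = 140 months
Less time served: 140 months − 30 months = 110 months
Cap at 193 months: 110 months is within the cap, no reduction.

110 months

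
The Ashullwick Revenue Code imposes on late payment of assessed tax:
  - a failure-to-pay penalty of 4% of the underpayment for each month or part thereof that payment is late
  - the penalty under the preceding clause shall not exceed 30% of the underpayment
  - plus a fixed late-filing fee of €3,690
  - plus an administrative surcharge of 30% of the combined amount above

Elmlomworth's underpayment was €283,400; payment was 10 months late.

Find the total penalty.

€115,323

Accrued rate: 4% × 10 = 40%, capped at 30% → 30%
Failure-to-pay penalty: 30% of €283,400 = €85,020
Penalty before surcharge: €85,020 + €3,690 = €88,710
Administrative surcharge: 30% of €88,710 = €26,613
Total penalty: €88,710 + €26,613 = €115,323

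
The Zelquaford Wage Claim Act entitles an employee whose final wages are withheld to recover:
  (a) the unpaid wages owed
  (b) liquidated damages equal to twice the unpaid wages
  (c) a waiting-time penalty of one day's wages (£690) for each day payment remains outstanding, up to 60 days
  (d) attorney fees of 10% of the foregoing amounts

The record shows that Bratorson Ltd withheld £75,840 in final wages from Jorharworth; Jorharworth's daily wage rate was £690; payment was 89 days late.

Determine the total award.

Doubled: 2 × £75,840 = £151,680
Penalty days: min(89, 60) = 60
Waiting-time penalty: 60 × £690 = £41,400
Subtotal: £75,840 + £151,680 + £41,400 = £268,920
Attorney fees: 10% of £268,920 = £26,892
Total award: £268,920 + £26,892 = £295,812

£295,812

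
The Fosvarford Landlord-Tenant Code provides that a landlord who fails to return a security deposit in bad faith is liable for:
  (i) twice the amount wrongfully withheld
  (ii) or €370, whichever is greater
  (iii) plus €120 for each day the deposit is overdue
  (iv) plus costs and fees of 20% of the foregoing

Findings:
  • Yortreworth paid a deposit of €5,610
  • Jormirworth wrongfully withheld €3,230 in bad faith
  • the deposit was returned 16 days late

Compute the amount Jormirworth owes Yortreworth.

€10,056

Doubled: 2 × €3,230 = €6,460
Minimum €370: €6,460 meets the minimum, no increase.
Late-return penalty: 16 × €120 = €1,920
Damages plus late penalty: €6,460 + €1,920 = €8,380
Costs and fees: 20% of €8,380 = €1,676
Total recovery: €8,380 + €1,676 = €10,056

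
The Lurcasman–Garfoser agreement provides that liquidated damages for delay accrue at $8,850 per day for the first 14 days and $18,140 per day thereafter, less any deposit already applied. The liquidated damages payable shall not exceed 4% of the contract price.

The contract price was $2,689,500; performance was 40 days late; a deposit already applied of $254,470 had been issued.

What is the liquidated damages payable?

$107,580

First 14 days: 14 × $8,850 = $123,900
Remaining days: (40 − 14) × $18,140 = $471,640
Accrued per-day damages: $123,900 + $471,640 = $595,540
Less deposit already applied: $595,540 − $254,470 = $341,070
Cap: 4% of $2,689,500 = $107,580
Cap at $107,580: $341,070 exceeds the cap → $107,580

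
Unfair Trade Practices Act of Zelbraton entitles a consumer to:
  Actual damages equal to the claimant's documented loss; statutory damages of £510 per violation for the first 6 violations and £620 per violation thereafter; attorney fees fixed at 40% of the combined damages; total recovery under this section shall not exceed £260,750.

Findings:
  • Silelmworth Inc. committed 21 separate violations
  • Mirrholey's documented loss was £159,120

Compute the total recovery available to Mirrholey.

Total recovery: £240,072

First 6 violations: 6 × £510 = £3,060
Remaining violations: (21 − 6) × £620 = £9,300
Statutory damages: £3,060 + £9,300 = £12,360
Combined damages: £159,120 + £12,360 = £171,480
Attorney fees: 40% of £171,480 = £68,592
Total before cap: £171,480 + £68,592 = £240,072
Cap at £260,750: £240,072 is within the cap, no reduction.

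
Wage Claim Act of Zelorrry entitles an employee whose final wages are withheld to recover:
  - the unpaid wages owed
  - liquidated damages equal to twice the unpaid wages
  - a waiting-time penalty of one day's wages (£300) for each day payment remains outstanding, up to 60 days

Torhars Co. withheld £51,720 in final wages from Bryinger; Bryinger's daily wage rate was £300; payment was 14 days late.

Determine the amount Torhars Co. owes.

£159,360

Doubled: 2 × £51,720 = £103,440
Penalty days: min(14, 60) = 14
Waiting-time penalty: 14 × £300 = £4,200
Total award: £51,720 + £103,440 + £4,200 = £159,360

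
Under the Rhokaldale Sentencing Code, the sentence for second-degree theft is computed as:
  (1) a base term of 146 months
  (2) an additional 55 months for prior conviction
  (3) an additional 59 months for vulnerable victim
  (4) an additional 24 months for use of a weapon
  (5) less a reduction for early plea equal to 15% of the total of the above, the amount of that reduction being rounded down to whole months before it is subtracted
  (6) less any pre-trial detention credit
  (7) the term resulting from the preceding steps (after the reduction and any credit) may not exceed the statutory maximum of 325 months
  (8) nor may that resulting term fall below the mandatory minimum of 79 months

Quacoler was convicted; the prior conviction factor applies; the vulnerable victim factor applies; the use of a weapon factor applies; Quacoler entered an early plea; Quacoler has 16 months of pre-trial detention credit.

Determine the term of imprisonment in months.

Prior conviction enhancement: +55 months
Vulnerable victim enhancement: +59 months
Use of a weapon enhancement: +24 months
Adjusted term: 146 months + 55 months + 59 months + 24 months = 284 months
Early plea reduction: 15% of 284 months = 42 months (rounded down)
After reduction: 284 − 42 = 242 months
Less pre-trial detention credit: 242 months − 16 months = 226 months
Cap at 325 months: 226 months is within the cap, no reduction.
Minimum 79 months: 226 months meets the minimum, no increase.

226 months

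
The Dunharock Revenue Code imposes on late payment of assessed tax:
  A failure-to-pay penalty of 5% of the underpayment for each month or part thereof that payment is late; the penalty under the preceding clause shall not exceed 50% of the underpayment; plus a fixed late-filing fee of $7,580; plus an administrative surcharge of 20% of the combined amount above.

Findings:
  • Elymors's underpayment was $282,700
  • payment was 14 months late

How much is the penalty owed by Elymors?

Accrued rate: 5% × 14 = 70%, capped at 50% → 50%
Failure-to-pay penalty: 50% of $282,700 = $141,350
Penalty before surcharge: $141,350 + $7,580 = $148,930
Administrative surcharge: 20% of $148,930 = $29,786
Total penalty: $148,930 + $29,786 = $178,716

$178,716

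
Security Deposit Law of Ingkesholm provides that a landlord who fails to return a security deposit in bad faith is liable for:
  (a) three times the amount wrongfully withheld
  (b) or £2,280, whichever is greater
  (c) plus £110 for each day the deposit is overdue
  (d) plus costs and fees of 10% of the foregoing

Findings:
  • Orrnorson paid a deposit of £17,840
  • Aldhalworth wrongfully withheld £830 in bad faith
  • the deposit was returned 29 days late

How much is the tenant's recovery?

Trebled: 3 × £830 = £2,490
Minimum £2,280: £2,490 meets the minimum, no increase.
Late-return penalty: 29 × £110 = £3,190
Damages plus late penalty: £2,490 + £3,190 = £5,680
Costs and fees: 10% of £5,680 = £568
Total recovery: £5,680 + £568 = £6,248

£6,248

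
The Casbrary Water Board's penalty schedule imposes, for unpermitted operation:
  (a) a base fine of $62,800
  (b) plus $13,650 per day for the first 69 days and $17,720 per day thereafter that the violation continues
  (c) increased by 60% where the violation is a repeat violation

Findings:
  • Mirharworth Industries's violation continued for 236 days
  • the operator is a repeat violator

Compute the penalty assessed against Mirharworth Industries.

First 69 days: 69 × $13,650 = $941,850
Remaining days: (236 − 69) × $17,720 = $2,959,240
Per-day component: $941,850 + $2,959,240 = $3,901,090
Base plus per-day: $62,800 + $3,901,090 = $3,963,890
Enhancement: 60% of $3,963,890 = $2,378,334
Enhanced fine: $3,963,890 + $2,378,334 = $6,342,224

$6,342,224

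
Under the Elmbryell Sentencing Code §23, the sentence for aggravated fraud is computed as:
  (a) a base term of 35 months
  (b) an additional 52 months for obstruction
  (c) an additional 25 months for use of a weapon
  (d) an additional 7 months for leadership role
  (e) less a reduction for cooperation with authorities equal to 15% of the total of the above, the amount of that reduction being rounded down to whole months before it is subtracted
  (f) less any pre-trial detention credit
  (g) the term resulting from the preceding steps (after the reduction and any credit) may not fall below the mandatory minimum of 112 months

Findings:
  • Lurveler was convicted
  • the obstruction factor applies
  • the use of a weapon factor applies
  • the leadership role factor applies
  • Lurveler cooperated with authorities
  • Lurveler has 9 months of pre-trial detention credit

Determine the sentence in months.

Obstruction enhancement: +52 months
Use of a weapon enhancement: +25 months
Leadership role enhancement: +7 months
Adjusted term: 35 months + 52 months + 25 months + 7 months = 119 months
Cooperation with authorities reduction: 15% of 119 months = 17 months (rounded down)
After reduction: 119 − 17 = 102 months
Less pre-trial detention credit: 102 months − 9 months = 93 months
Minimum 112 months: 93 months is below the minimum → 112 months

Sentence: 112 months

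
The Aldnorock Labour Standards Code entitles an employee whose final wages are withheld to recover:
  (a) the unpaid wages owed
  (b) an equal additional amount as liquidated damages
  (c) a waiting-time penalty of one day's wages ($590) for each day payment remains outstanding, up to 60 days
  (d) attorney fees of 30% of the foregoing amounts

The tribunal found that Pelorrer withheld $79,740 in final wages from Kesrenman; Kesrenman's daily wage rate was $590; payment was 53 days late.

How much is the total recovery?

Liquidated damages (equal amount): $79,740
Penalty days: min(53, 60) = 53
Waiting-time penalty: 53 × $590 = $31,270
Subtotal: $79,740 + $79,740 + $31,270 = $190,750
Attorney fees: 30% of $190,750 = $57,225
Total award: $190,750 + $57,225 = $247,975

$247,975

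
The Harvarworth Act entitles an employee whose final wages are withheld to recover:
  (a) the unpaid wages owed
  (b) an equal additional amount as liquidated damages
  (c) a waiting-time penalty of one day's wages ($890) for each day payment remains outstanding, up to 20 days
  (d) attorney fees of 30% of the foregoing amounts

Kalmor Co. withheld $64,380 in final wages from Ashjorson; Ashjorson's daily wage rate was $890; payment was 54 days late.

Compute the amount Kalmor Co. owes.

Liquidated damages (equal amount): $64,380
Penalty days: min(54, 20) = 20
Waiting-time penalty: 20 × $890 = $17,800
Subtotal: $64,380 + $64,380 + $17,800 = $146,560
Attorney fees: 30% of $146,560 = $43,968
Total award: $146,560 + $43,968 = $190,528

$190,528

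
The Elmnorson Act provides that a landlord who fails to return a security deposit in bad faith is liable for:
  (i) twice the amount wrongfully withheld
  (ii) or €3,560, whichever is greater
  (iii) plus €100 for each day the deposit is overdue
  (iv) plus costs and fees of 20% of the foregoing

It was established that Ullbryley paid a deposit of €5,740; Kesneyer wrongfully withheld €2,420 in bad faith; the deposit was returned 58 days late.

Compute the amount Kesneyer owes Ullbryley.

Doubled: 2 × €2,420 = €4,840
Minimum €3,560: €4,840 meets the minimum, no increase.
Late-return penalty: 58 × €100 = €5,800
Damages plus late penalty: €4,840 + €5,800 = €10,640
Costs and fees: 20% of €10,640 = €2,128
Total recovery: €10,640 + €2,128 = €12,768

€12,768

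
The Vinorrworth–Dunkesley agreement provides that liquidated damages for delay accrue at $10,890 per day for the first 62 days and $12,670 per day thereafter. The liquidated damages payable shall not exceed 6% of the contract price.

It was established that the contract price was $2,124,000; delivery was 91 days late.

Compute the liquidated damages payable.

Liquidated damages: $127,440

First 62 days: 62 × $10,890 = $675,180
Remaining days: (91 − 62) × $12,670 = $367,430
Accrued per-day damages: $675,180 + $367,430 = $1,042,610
Cap: 6% of $2,124,000 = $127,440
Cap at $127,440: $1,042,610 exceeds the cap → $127,440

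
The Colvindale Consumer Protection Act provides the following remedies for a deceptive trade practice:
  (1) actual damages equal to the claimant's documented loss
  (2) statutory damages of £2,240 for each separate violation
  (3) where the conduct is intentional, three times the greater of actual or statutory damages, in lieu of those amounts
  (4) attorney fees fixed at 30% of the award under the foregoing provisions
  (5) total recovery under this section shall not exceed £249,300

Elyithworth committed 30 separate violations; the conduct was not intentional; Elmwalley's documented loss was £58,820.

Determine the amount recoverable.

Statutory damages: 30 × £2,240 = £67,200
Conduct not intentional: the in-lieu enhancement does not apply.
Actual plus statutory damages: £58,820 + £67,200 = £126,020
Attorney fees: 30% of £126,020 = £37,806
Total before cap: £126,020 + £37,806 = £163,826
Cap at £249,300: £163,826 is within the cap, no reduction.

Total recovery: £163,826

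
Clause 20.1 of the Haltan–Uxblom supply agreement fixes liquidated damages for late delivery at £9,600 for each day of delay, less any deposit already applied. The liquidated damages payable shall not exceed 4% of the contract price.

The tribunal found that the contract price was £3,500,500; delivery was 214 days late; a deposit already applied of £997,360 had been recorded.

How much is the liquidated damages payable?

Per-day damages: 214 × £9,600 = £2,054,400
Less deposit already applied: £2,054,400 − £997,360 = £1,057,040
Cap: 4% of £3,500,500 = £140,020
Cap at £140,020: £1,057,040 exceeds the cap → £140,020

Liquidated damages: £140,020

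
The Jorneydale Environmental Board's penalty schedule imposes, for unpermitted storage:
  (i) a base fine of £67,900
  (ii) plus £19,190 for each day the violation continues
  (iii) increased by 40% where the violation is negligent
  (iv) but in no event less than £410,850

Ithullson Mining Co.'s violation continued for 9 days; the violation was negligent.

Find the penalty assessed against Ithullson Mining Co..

£410,850

Per-day component: 9 × £19,190 = £172,710
Base plus per-day: £67,900 + £172,710 = £240,610
Enhancement: 40% of £240,610 = £96,244
Enhanced fine: £240,610 + £96,244 = £336,854
Minimum £410,850: £336,854 is below the minimum → £410,850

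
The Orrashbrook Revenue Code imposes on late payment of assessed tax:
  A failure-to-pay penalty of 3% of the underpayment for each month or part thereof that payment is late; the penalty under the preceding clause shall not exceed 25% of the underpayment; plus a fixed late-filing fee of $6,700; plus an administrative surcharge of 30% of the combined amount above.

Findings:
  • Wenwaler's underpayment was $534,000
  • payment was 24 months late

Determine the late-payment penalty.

Accrued rate: 3% × 24 = 72%, capped at 25% → 25%
Failure-to-pay penalty: 25% of $534,000 = $133,500
Penalty before surcharge: $133,500 + $6,700 = $140,200
Administrative surcharge: 30% of $140,200 = $42,060
Total penalty: $140,200 + $42,060 = $182,260

$182,260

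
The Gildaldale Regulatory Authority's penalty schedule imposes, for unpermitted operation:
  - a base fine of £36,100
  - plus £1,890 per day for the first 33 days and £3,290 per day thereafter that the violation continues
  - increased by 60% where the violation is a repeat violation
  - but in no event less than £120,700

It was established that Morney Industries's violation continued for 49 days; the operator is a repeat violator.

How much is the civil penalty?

£241,776

First 33 days: 33 × £1,890 = £62,370
Remaining days: (49 − 33) × £3,290 = £52,640
Per-day component: £62,370 + £52,640 = £115,010
Base plus per-day: £36,100 + £115,010 = £151,110
Enhancement: 60% of £151,110 = £90,666
Enhanced fine: £151,110 + £90,666 = £241,776
Minimum £120,700: £241,776 meets the minimum, no increase.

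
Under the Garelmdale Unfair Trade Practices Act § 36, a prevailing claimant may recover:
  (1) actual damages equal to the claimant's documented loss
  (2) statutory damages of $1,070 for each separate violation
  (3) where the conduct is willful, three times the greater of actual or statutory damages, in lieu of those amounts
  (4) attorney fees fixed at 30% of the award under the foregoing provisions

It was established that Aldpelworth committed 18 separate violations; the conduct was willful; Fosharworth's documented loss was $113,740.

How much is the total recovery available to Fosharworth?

$443,586

Statutory damages: 18 × $1,070 = $19,260
Greater of actual damages ($113,740) or statutory damages ($19,260): $113,740
Trebled: 3 × $113,740 = $341,220
Attorney fees: 30% of $341,220 = $102,366
Total recovery: $341,220 + $102,366 = $443,586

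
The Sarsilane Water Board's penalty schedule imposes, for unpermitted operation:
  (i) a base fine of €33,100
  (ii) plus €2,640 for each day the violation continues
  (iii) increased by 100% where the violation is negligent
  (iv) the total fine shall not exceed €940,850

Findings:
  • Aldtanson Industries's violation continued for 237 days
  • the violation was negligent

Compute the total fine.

€940,850

Per-day component: 237 × €2,640 = €625,680
Base plus per-day: €33,100 + €625,680 = €658,780
Enhancement: 100% of €658,780 = €658,780
Enhanced fine: €658,780 + €658,780 = €1,317,560
Cap at €940,850: €1,317,560 exceeds the cap → €940,850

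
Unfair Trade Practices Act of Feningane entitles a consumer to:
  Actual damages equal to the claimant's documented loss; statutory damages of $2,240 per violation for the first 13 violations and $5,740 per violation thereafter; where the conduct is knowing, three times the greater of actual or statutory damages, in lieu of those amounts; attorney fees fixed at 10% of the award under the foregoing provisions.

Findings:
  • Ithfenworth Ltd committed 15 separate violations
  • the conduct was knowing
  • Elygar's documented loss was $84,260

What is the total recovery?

$278,058

First 13 violations: 13 × $2,240 = $29,120
Remaining violations: (15 − 13) × $5,740 = $11,480
Statutory damages: $29,120 + $11,480 = $40,600
Greater of actual damages ($84,260) or statutory damages ($40,600): $84,260
Trebled: 3 × $84,260 = $252,780
Attorney fees: 10% of $252,780 = $25,278
Total recovery: $252,780 + $25,278 = $278,058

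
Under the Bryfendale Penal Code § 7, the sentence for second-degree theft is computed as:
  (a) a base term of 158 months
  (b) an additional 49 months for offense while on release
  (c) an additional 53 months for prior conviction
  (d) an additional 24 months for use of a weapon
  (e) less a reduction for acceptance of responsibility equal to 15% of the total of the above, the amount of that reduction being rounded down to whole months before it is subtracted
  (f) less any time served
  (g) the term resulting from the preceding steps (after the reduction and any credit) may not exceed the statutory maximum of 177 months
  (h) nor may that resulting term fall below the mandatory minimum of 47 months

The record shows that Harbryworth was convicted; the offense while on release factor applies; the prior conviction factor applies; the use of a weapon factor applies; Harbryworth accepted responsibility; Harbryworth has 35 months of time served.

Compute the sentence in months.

Offense while on release enhancement: +49 months
Prior conviction enhancement: +53 months
Use of a weapon enhancement: +24 months
Adjusted term: 158 months + 49 months + 53 months + 24 months = 284 months
Acceptance of responsibility reduction: 15% of 284 months = 42 months (rounded down)
After reduction: 284 − 42 = 242 months
Less time served: 242 months − 35 months = 207 months
Cap at 177 months: 207 months exceeds the cap → 177 months
Minimum 47 months: 177 months meets the minimum, no increase.

177 months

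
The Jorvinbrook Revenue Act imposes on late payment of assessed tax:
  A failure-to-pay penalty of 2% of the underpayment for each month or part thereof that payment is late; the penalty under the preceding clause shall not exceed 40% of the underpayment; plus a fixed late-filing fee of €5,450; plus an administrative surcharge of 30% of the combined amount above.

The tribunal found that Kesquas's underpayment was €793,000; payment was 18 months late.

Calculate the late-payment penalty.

€378,209

Accrued rate: 2% × 18 = 36%, capped at 40% → 36%
Failure-to-pay penalty: 36% of €793,000 = €285,480
Penalty before surcharge: €285,480 + €5,450 = €290,930
Administrative surcharge: 30% of €290,930 = €87,279
Total penalty: €290,930 + €87,279 = €378,209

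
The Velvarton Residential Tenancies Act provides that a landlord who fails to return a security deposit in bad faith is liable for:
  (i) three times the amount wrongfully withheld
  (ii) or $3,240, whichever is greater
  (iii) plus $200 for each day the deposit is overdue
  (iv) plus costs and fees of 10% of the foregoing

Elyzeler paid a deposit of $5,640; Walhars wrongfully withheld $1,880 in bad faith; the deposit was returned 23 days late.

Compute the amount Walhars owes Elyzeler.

Trebled: 3 × $1,880 = $5,640
Minimum $3,240: $5,640 meets the minimum, no increase.
Late-return penalty: 23 × $200 = $4,600
Damages plus late penalty: $5,640 + $4,600 = $10,240
Costs and fees: 10% of $10,240 = $1,024
Total recovery: $10,240 + $1,024 = $11,264

$11,264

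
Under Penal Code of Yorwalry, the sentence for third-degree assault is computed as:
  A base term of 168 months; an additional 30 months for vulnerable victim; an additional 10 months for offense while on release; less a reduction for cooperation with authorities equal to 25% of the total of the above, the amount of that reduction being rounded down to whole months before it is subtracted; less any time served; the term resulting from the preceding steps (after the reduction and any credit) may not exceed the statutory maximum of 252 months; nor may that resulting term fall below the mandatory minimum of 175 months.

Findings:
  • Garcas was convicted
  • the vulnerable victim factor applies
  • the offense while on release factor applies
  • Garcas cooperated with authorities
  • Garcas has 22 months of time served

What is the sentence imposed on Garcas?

175 months

Vulnerable victim enhancement: +30 months
Offense while on release enhancement: +10 months
Adjusted term: 168 months + 30 months + 10 months = 208 months
Cooperation with authorities reduction: 25% of 208 months = 52 months (rounded down)
After reduction: 208 − 52 = 156 months
Less time served: 156 months − 22 months = 134 months
Cap at 252 months: 134 months is within the cap, no reduction.
Minimum 175 months: 134 months is below the minimum → 175 months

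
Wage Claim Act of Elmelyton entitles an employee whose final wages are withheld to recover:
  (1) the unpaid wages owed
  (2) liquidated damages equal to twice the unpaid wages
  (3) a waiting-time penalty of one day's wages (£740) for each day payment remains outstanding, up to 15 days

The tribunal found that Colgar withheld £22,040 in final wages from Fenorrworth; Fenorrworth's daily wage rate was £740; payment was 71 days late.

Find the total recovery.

£77,220

Doubled: 2 × £22,040 = £44,080
Penalty days: min(71, 15) = 15
Waiting-time penalty: 15 × £740 = £11,100
Total award: £22,040 + £44,080 + £11,100 = £77,220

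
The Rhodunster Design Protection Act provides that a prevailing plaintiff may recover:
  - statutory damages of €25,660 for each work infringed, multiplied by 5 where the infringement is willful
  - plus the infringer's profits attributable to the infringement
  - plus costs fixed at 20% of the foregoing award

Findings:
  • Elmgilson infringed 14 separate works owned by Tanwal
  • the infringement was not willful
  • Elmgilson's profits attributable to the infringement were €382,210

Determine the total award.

Award: €889,740

Statutory damages: 14 × €25,660 = €359,240
Infringement not willful: no ×5 enhancement.
Combined award: €359,240 + €382,210 = €741,450
Costs: 20% of €741,450 = €148,290
Award plus costs: €741,450 + €148,290 = €889,740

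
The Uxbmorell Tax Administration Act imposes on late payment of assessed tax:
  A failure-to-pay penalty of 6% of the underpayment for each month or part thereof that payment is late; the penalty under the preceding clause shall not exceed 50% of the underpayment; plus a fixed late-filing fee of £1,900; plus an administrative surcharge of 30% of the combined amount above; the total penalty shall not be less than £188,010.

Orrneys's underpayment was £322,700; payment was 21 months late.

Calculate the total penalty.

£212,225

Accrued rate: 6% × 21 = 126%, capped at 50% → 50%
Failure-to-pay penalty: 50% of £322,700 = £161,350
Penalty before surcharge: £161,350 + £1,900 = £163,250
Administrative surcharge: 30% of £163,250 = £48,975
Total penalty: £163,250 + £48,975 = £212,225
Minimum £188,010: £212,225 meets the minimum, no increase.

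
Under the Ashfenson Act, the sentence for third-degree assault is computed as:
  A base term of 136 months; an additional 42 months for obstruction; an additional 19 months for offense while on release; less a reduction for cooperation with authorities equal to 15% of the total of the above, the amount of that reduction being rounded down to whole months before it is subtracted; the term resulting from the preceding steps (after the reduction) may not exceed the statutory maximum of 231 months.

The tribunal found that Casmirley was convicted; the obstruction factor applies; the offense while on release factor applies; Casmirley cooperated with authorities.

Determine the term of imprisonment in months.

168 months

Obstruction enhancement: +42 months
Offense while on release enhancement: +19 months
Adjusted term: 136 months + 42 months + 19 months = 197 months
Cooperation with authorities reduction: 15% of 197 months = 29 months (rounded down)
After reduction: 197 − 29 = 168 months
Cap at 231 months: 168 months is within the cap, no reduction.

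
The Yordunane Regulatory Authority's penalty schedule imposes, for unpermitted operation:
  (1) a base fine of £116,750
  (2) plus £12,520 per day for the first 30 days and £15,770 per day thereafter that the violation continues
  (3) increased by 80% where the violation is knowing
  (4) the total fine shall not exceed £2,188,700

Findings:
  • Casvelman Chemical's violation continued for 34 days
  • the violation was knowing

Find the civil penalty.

£999,774

First 30 days: 30 × £12,520 = £375,600
Remaining days: (34 − 30) × £15,770 = £63,080
Per-day component: £375,600 + £63,080 = £438,680
Base plus per-day: £116,750 + £438,680 = £555,430
Enhancement: 80% of £555,430 = £444,344
Enhanced fine: £555,430 + £444,344 = £999,774
Cap at £2,188,700: £999,774 is within the cap, no reduction.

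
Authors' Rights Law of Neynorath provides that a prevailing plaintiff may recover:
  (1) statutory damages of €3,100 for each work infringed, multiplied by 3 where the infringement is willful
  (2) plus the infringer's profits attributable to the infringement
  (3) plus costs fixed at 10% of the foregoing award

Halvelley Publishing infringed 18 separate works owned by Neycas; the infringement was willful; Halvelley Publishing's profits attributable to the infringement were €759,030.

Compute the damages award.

€1,019,073

Statutory damages: 18 × €3,100 = €55,800
Trebled: 3 × €55,800 = €167,400
Combined award: €167,400 + €759,030 = €926,430
Costs: 10% of €926,430 = €92,643
Award plus costs: €926,430 + €92,643 = €1,019,073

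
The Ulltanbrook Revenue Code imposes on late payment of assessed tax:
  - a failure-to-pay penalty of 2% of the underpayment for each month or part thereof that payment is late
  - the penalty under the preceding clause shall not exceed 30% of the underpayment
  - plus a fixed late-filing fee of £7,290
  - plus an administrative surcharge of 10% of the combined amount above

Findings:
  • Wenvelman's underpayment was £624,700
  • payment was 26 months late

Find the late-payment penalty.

Accrued rate: 2% × 26 = 52%, capped at 30% → 30%
Failure-to-pay penalty: 30% of £624,700 = £187,410
Penalty before surcharge: £187,410 + £7,290 = £194,700
Administrative surcharge: 10% of £194,700 = £19,470
Total penalty: £194,700 + £19,470 = £214,170

£214,170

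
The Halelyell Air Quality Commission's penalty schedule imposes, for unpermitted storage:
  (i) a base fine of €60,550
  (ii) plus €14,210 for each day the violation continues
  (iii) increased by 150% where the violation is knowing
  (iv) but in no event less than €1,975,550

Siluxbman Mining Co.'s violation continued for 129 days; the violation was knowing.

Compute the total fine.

€4,734,100

Per-day component: 129 × €14,210 = €1,833,090
Base plus per-day: €60,550 + €1,833,090 = €1,893,640
Enhancement: 150% of €1,893,640 = €2,840,460
Enhanced fine: €1,893,640 + €2,840,460 = €4,734,100
Minimum €1,975,550: €4,734,100 meets the minimum, no increase.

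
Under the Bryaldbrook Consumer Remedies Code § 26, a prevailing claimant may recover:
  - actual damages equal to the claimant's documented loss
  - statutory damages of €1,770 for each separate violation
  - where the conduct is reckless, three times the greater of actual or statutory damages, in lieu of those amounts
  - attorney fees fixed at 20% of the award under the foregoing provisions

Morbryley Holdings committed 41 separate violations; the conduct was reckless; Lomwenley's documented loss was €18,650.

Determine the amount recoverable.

Statutory damages: 41 × €1,770 = €72,570
Greater of actual damages (€18,650) or statutory damages (€72,570): €72,570
Trebled: 3 × €72,570 = €217,710
Attorney fees: 20% of €217,710 = €43,542
Total recovery: €217,710 + €43,542 = €261,252

€261,252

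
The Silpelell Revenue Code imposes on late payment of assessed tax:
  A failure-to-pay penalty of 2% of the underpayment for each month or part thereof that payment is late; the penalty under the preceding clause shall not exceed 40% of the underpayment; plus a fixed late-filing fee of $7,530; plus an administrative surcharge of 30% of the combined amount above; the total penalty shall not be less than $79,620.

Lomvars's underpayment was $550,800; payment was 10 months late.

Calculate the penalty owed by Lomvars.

Accrued rate: 2% × 10 = 20%, capped at 40% → 20%
Failure-to-pay penalty: 20% of $550,800 = $110,160
Penalty before surcharge: $110,160 + $7,530 = $117,690
Administrative surcharge: 30% of $117,690 = $35,307
Total penalty: $117,690 + $35,307 = $152,997
Minimum $79,620: $152,997 meets the minimum, no increase.

$152,997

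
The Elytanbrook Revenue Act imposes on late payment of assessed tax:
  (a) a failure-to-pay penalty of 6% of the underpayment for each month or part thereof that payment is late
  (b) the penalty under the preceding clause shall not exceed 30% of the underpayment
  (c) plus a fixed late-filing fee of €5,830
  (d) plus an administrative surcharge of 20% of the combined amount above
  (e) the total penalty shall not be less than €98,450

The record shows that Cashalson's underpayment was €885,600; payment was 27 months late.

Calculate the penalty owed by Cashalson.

Accrued rate: 6% × 27 = 162%, capped at 30% → 30%
Failure-to-pay penalty: 30% of €885,600 = €265,680
Penalty before surcharge: €265,680 + €5,830 = €271,510
Administrative surcharge: 20% of €271,510 = €54,302
Total penalty: €271,510 + €54,302 = €325,812
Minimum €98,450: €325,812 meets the minimum, no increase.

€325,812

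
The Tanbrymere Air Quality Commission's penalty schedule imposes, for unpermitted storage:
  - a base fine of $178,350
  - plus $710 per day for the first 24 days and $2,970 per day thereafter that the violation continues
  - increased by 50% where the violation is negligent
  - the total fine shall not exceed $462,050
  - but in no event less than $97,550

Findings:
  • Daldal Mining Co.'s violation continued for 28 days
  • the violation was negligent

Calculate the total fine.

Civil penalty: $310,905

First 24 days: 24 × $710 = $17,040
Remaining days: (28 − 24) × $2,970 = $11,880
Per-day component: $17,040 + $11,880 = $28,920
Base plus per-day: $178,350 + $28,920 = $207,270
Enhancement: 50% of $207,270 = $103,635
Enhanced fine: $207,270 + $103,635 = $310,905
Cap at $462,050: $310,905 is within the cap, no reduction.
Minimum $97,550: $310,905 meets the minimum, no increase.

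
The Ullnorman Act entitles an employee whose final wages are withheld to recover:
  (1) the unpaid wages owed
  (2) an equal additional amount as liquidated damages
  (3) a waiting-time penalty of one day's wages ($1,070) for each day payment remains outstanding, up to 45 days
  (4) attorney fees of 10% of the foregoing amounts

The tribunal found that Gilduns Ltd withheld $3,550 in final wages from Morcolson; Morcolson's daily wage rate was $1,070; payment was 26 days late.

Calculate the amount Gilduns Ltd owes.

Total award: $38,412

Liquidated damages (equal amount): $3,550
Penalty days: min(26, 45) = 26
Waiting-time penalty: 26 × $1,070 = $27,820
Subtotal: $3,550 + $3,550 + $27,820 = $34,920
Attorney fees: 10% of $34,920 = $3,492
Total award: $34,920 + $3,492 = $38,412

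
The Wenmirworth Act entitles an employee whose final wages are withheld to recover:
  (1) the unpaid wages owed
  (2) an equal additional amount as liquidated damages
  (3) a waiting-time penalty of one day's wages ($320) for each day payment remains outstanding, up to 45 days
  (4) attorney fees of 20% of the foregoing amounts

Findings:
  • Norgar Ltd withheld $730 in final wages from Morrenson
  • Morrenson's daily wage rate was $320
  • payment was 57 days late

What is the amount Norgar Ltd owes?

$19,032

Liquidated damages (equal amount): $730
Penalty days: min(57, 45) = 45
Waiting-time penalty: 45 × $320 = $14,400
Subtotal: $730 + $730 + $14,400 = $15,860
Attorney fees: 20% of $15,860 = $3,172
Total award: $15,860 + $3,172 = $19,032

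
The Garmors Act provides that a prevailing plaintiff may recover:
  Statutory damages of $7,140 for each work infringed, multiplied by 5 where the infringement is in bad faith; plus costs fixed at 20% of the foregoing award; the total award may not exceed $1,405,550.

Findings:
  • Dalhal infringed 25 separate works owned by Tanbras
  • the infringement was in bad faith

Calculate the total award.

Statutory damages: 25 × $7,140 = $178,500
Multiplied by 5: 5 × $178,500 = $892,500
Costs: 20% of $892,500 = $178,500
Award plus costs: $892,500 + $178,500 = $1,071,000
Cap at $1,405,550: $1,071,000 is within the cap, no reduction.

$1,071,000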